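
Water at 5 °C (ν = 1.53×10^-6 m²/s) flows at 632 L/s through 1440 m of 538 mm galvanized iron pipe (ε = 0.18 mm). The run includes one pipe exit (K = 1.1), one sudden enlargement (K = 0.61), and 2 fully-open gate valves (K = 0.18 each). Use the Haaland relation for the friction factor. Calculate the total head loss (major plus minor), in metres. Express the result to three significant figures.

V = 4Q/(πD²) = 2.780 m/s; V²/2g = 0.3939 m
Re = 9.78×10^5, ε/D = 3.35×10^-4 → f = 0.01592 (Haaland)
Major: h_f = f(L/D)·V²/2g = 0.01592·2677·0.3939 = 16.79 m
Minor: ΣK = 2.07; h_m = ΣK·V²/2g = 0.8154 m
Total H_L = 16.79 + 0.8154 = 17.60 m

H_L ≈ 17.6 m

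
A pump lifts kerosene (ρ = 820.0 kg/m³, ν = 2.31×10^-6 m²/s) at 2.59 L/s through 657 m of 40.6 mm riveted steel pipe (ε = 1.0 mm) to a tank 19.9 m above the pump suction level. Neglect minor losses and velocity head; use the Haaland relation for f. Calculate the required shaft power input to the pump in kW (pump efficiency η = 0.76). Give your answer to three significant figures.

P_shaft ≈ 5.42 kW

V = 4Q/(πD²) = 2.001 m/s; Re = 3.52×10^4; ε/D = 0.0246; f = 0.05383
h_f = f(L/D)V²/2g = 177.7 m
Total head H = z + h_f = 19.9 + 177.7 = 197.6 m
P_hyd = ρgQH = 820.0·9.81·0.00259·197.6 = 4.117 kW
P_shaft = P_hyd/η = 4.117/0.76 = 5.417 kW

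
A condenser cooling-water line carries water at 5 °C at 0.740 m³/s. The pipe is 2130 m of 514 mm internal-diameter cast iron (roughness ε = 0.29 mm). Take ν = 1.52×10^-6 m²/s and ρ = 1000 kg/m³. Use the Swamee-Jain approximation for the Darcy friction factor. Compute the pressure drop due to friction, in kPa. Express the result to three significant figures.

V = 4Q/(πD²) = 4·0.740/(π·0.514²) = 3.566 m/s
Re = VD/ν = 3.566·0.514/1.52×10^-6 = 1.21×10^6 → turbulent
ε/D = 0.29/514 = 5.64×10^-4
Swamee-Jain: f = 0.01764
h_f = f(L/D)V²/(2g) = 0.01764·(2130/0.514)·3.566²/(2·9.81) = 47.38 m
Δp = ρg·h_f = 1000·9.81·47.38 = 464.8 kPa

Δp ≈ 465 kPa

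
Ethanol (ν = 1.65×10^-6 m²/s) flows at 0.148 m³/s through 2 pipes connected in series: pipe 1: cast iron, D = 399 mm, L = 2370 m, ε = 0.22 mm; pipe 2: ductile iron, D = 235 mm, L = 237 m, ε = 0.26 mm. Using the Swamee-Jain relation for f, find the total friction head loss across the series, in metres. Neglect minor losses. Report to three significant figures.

Pipe 1: V = 1.184 m/s, Re = 2.86×10^5, ε/D = 5.51×10^-4, f = 0.01868, h_1 = f(L/D)V²/2g = 7.922 m
Pipe 2: V = 3.412 m/s, Re = 4.86×10^5, ε/D = 0.00111, f = 0.02082, h_2 = f(L/D)V²/2g = 12.46 m
Series → Q common, losses add: H = Σh = 20.38 m

H ≈ 20.4 m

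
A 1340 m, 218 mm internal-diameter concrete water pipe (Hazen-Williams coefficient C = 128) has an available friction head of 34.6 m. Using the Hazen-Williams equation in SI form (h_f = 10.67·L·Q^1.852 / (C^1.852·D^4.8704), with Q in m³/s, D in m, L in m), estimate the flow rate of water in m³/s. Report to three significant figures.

Q ≈ 0.0901 m³/s

Rearranging: Q = [h_f·C^1.852·D^4.8704 / (10.67·L)]^(1/1.852)
Q = [34.6·128^1.852·0.218^4.8704 / (10.67·1340)]^0.540 = 0.09013 m³/s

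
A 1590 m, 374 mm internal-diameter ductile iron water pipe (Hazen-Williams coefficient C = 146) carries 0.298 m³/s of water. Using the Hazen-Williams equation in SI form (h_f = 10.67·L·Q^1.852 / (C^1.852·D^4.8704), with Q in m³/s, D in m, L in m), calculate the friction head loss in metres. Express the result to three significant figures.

h_f = 10.67·1590·0.298^1.852 / (146^1.852·0.374^4.8704) = 21.27 m

h_f ≈ 21.3 m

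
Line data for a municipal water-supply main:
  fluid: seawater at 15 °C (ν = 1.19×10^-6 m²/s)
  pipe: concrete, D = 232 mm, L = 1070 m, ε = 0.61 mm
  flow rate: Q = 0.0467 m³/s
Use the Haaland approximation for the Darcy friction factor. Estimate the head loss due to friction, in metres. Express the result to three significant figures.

V = 4Q/(πD²) = 4·0.0467/(π·0.232²) = 1.105 m/s
Re = VD/ν = 1.105·0.232/1.19×10^-6 = 2.15×10^5 → turbulent
ε/D = 0.61/232 = 0.00263
Haaland: f = 0.02588
h_f = f(L/D)V²/(2g) = 0.02588·(1070/0.232)·1.105²/(2·9.81) = 7.425 m

h_f ≈ 7.42 m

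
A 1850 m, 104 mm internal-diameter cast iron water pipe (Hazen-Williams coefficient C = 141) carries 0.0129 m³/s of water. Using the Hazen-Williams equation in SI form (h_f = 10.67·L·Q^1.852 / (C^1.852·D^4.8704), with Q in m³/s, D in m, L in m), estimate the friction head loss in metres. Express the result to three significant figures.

h_f ≈ 40.1 m

h_f = 10.67·1850·0.0129^1.852 / (141^1.852·0.104^4.8704) = 40.11 m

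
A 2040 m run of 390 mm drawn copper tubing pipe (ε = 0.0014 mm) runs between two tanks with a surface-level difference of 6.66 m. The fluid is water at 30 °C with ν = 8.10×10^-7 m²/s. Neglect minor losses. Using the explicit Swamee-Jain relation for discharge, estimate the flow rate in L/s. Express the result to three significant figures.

Swamee-Jain (Type II): Q = -0.965·√(gD⁵h_f/L)·ln[ε/(3.7D) + √(3.17ν²L/(gD³h_f))]
√(gD⁵h_f/L) = √(9.81·0.390⁵·6.66/2040) = 0.01700
ε/(3.7D) = 9.70×10^-7; √(3.17ν²L/(gD³h_f)) = 3.31×10^-5
Q = -0.965·0.01700·ln(3.406×10^-5) = 0.1688 m³/s
Check: V = 1.41 m/s, Re = 6.80×10^5, f = 0.01247, h_f = 6.63 m ≈ 6.66 m ✓

Q ≈ 169 L/s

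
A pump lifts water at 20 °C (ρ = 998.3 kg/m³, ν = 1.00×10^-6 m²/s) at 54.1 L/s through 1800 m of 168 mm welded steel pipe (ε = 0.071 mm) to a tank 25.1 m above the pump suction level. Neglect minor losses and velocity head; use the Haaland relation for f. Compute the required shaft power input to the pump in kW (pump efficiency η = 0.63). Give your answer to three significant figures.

P_shaft ≈ 68.3 kW

V = 4Q/(πD²) = 2.441 m/s; Re = 4.10×10^5; ε/D = 4.23×10^-4; f = 0.01725
h_f = f(L/D)V²/2g = 56.11 m
Total head H = z + h_f = 25.1 + 56.11 = 81.21 m
P_hyd = ρgQH = 998.3·9.81·0.0541·81.21 = 43.03 kW
P_shaft = P_hyd/η = 43.03/0.63 = 68.30 kW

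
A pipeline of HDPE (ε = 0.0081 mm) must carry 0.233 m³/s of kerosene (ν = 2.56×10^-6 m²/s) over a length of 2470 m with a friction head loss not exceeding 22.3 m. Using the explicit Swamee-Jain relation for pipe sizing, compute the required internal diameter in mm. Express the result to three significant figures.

D ≈ 378 mm

Swamee-Jain (Type III): D = 0.66·[ε^1.25·(LQ²/(gh_f))^4.75 + ν·Q^9.4·(L/(gh_f))^5.2]^0.04
LQ²/(gh_f) = 0.6130; L/(gh_f) = 11.29
Term 1 = ε^1.25·(…)^4.75 = 4.23×10^-8; Term 2 = ν·Q^9.4·(…)^5.2 = 8.62×10^-7
D = 0.66·(4.23×10^-8 + 8.62×10^-7)^0.04 = 0.3783 m = 378 mm
Check: V = 2.07 m/s, Re = 3.06×10^5, f = 0.01457, h_f = 20.8 m ≈ 22.3 m ✓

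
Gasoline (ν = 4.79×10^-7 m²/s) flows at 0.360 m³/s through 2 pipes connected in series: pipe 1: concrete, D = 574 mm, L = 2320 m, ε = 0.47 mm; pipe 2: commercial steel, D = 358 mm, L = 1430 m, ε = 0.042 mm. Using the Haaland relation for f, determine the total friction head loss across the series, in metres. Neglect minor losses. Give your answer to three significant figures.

Pipe 1: V = 1.391 m/s, Re = 1.67×10^6, ε/D = 8.19×10^-4, f = 0.01894, h_1 = f(L/D)V²/2g = 7.551 m
Pipe 2: V = 3.576 m/s, Re = 2.67×10^6, ε/D = 1.17×10^-4, f = 0.01288, h_2 = f(L/D)V²/2g = 33.54 m
Series → Q common, losses add: H = Σh = 41.09 m

H ≈ 41.1 m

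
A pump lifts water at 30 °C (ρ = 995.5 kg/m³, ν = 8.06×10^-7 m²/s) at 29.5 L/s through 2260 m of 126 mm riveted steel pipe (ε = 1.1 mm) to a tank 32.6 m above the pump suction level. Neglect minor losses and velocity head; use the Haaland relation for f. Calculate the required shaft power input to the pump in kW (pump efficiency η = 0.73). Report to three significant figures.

P_shaft ≈ 86.5 kW

V = 4Q/(πD²) = 2.366 m/s; Re = 3.70×10^5; ε/D = 0.00873; f = 0.03646
h_f = f(L/D)V²/2g = 186.6 m
Total head H = z + h_f = 32.6 + 186.6 = 219.2 m
P_hyd = ρgQH = 995.5·9.81·0.0295·219.2 = 63.14 kW
P_shaft = P_hyd/η = 63.14/0.73 = 86.49 kW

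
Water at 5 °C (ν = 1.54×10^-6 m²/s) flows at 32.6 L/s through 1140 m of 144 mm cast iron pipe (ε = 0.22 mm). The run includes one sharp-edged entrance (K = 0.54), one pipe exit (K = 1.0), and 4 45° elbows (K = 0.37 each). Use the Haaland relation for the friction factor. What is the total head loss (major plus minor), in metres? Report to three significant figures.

H_L ≈ 37.6 m

V = 4Q/(πD²) = 2.002 m/s; V²/2g = 0.2042 m
Re = 1.87×10^5, ε/D = 0.00153 → f = 0.02287 (Haaland)
Major: h_f = f(L/D)·V²/2g = 0.02287·7917·0.2042 = 36.98 m
Minor: ΣK = 3.02; h_m = ΣK·V²/2g = 0.6168 m
Total H_L = 36.98 + 0.6168 = 37.60 m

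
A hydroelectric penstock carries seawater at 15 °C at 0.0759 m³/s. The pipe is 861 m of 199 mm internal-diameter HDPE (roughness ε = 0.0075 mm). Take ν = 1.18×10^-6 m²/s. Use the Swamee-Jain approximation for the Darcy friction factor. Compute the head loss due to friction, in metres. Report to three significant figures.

h_f ≈ 18.5 m

V = 4Q/(πD²) = 4·0.0759/(π·0.199²) = 2.440 m/s
Re = VD/ν = 2.440·0.199/1.18×10^-6 = 4.12×10^5 → turbulent
ε/D = 0.0075/199 = 3.77×10^-5
Swamee-Jain: f = 0.01407
h_f = f(L/D)V²/(2g) = 0.01407·(861/0.199)·2.440²/(2·9.81) = 18.48 m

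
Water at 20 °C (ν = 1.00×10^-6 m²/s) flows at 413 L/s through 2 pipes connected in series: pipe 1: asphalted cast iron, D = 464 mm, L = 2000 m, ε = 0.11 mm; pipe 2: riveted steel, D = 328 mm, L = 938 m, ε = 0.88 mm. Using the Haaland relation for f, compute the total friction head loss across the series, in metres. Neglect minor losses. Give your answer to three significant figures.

H ≈ 108 m

Pipe 1: V = 2.442 m/s, Re = 1.13×10^6, ε/D = 2.37×10^-4, f = 0.01491, h_1 = f(L/D)V²/2g = 19.55 m
Pipe 2: V = 4.888 m/s, Re = 1.60×10^6, ε/D = 0.00268, f = 0.02550, h_2 = f(L/D)V²/2g = 88.78 m
Series → Q common, losses add: H = Σh = 108.3 m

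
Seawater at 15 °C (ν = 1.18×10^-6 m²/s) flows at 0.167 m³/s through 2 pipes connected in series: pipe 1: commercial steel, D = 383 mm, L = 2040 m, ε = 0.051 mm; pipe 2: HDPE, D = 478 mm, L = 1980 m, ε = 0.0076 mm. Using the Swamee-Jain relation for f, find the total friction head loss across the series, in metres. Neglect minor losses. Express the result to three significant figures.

H ≈ 11.1 m

Pipe 1: V = 1.450 m/s, Re = 4.70×10^5, ε/D = 1.33×10^-4, f = 0.01494, h_1 = f(L/D)V²/2g = 8.519 m
Pipe 2: V = 0.9306 m/s, Re = 3.77×10^5, ε/D = 1.59×10^-5, f = 0.01399, h_2 = f(L/D)V²/2g = 2.558 m
Series → Q common, losses add: H = Σh = 11.08 m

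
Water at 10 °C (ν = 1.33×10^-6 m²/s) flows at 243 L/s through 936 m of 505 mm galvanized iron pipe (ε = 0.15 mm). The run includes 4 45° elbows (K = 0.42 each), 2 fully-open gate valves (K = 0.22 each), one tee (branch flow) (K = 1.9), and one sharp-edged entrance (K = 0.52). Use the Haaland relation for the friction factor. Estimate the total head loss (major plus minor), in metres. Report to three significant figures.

H_L ≈ 2.60 m

V = 4Q/(πD²) = 1.213 m/s; V²/2g = 0.07502 m
Re = 4.61×10^5, ε/D = 2.97×10^-4 → f = 0.01622 (Haaland)
Major: h_f = f(L/D)·V²/2g = 0.01622·1853·0.07502 = 2.255 m
Minor: ΣK = 4.54; h_m = ΣK·V²/2g = 0.3406 m
Total H_L = 2.255 + 0.3406 = 2.596 m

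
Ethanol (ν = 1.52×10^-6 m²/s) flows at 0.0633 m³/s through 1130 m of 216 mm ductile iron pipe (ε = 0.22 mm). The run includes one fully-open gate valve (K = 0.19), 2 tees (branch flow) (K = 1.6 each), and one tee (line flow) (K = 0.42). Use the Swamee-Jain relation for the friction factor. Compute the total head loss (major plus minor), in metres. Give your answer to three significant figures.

V = 4Q/(πD²) = 1.727 m/s; V²/2g = 0.1521 m
Re = 2.45×10^5, ε/D = 0.00102 → f = 0.02102 (Swamee-Jain)
Major: h_f = f(L/D)·V²/2g = 0.02102·5231·0.1521 = 16.73 m
Minor: ΣK = 3.81; h_m = ΣK·V²/2g = 0.5795 m
Total H_L = 16.73 + 0.5795 = 17.31 m

H_L ≈ 17.3 m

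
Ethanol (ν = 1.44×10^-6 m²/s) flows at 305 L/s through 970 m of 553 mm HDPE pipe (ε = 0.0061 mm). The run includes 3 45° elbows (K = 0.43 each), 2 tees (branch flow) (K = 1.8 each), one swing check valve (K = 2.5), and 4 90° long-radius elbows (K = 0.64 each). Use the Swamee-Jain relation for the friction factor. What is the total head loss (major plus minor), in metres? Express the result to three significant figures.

V = 4Q/(πD²) = 1.270 m/s; V²/2g = 0.08219 m
Re = 4.88×10^5, ε/D = 1.10×10^-5 → f = 0.01332 (Swamee-Jain)
Major: h_f = f(L/D)·V²/2g = 0.01332·1754·0.08219 = 1.921 m
Minor: ΣK = 9.95; h_m = ΣK·V²/2g = 0.8178 m
Total H_L = 1.921 + 0.8178 = 2.739 m

H_L ≈ 2.74 m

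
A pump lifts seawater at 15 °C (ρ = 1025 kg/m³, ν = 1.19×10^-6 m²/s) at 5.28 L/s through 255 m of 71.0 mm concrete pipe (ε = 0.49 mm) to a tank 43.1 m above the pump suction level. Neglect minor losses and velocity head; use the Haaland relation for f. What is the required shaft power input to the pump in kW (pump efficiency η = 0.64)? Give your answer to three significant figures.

V = 4Q/(πD²) = 1.334 m/s; Re = 7.96×10^4; ε/D = 0.00690; f = 0.03450
h_f = f(L/D)V²/2g = 11.23 m
Total head H = z + h_f = 43.1 + 11.23 = 54.33 m
P_hyd = ρgQH = 1025·9.81·0.00528·54.33 = 2.885 kW
P_shaft = P_hyd/η = 2.885/0.64 = 4.507 kW

P_shaft ≈ 4.51 kW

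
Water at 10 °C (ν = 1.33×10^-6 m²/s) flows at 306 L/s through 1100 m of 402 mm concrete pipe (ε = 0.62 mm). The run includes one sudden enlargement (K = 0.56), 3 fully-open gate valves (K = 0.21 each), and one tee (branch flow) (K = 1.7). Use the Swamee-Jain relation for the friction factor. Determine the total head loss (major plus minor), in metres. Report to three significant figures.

V = 4Q/(πD²) = 2.411 m/s; V²/2g = 0.2963 m
Re = 7.29×10^5, ε/D = 0.00154 → f = 0.02228 (Swamee-Jain)
Major: h_f = f(L/D)·V²/2g = 0.02228·2736·0.2963 = 18.06 m
Minor: ΣK = 2.89; h_m = ΣK·V²/2g = 0.8562 m
Total H_L = 18.06 + 0.8562 = 18.92 m

H_L ≈ 18.9 m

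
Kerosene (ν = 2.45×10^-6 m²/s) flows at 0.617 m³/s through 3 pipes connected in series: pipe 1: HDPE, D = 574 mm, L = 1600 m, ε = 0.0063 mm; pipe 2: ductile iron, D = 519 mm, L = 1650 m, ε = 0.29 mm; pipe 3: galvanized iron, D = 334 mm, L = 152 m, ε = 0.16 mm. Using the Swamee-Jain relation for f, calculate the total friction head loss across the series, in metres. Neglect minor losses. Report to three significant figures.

Pipe 1: V = 2.384 m/s, Re = 5.59×10^5, ε/D = 1.10×10^-5, f = 0.01302, h_1 = f(L/D)V²/2g = 10.52 m
Pipe 2: V = 2.916 m/s, Re = 6.18×10^5, ε/D = 5.59×10^-4, f = 0.01797, h_2 = f(L/D)V²/2g = 24.77 m
Pipe 3: V = 7.042 m/s, Re = 9.60×10^5, ε/D = 4.79×10^-4, f = 0.01718, h_3 = f(L/D)V²/2g = 19.76 m
Series → Q common, losses add: H = Σh = 55.05 m

H ≈ 55.0 m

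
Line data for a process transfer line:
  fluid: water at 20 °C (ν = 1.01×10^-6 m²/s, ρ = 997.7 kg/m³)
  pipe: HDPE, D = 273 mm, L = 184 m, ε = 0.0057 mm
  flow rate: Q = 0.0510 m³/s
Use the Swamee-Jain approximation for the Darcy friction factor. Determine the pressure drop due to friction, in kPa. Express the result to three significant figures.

V = 4Q/(πD²) = 4·0.0510/(π·0.273²) = 0.8713 m/s
Re = VD/ν = 0.8713·0.273/1.01×10^-6 = 2.36×10^5 → turbulent
ε/D = 0.0057/273 = 2.09×10^-5
Swamee-Jain: f = 0.01526
h_f = f(L/D)V²/(2g) = 0.01526·(184/0.273)·0.8713²/(2·9.81) = 0.3979 m
Δp = ρg·h_f = 997.7·9.81·0.3979 = 3.895 kPa

Δp ≈ 3.89 kPa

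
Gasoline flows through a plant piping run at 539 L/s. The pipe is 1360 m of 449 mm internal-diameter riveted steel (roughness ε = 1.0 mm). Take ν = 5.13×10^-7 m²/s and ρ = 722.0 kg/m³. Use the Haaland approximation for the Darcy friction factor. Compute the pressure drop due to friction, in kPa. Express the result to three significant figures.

V = 4Q/(πD²) = 4·0.539/(π·0.449²) = 3.404 m/s
Re = VD/ν = 3.404·0.449/5.13×10^-7 = 2.98×10^6 → turbulent
ε/D = 1.0/449 = 0.00223
Haaland: f = 0.02420
h_f = f(L/D)V²/(2g) = 0.02420·(1360/0.449)·3.404²/(2·9.81) = 43.30 m
Δp = ρg·h_f = 722.0·9.81·43.30 = 306.7 kPa

Δp ≈ 307 kPa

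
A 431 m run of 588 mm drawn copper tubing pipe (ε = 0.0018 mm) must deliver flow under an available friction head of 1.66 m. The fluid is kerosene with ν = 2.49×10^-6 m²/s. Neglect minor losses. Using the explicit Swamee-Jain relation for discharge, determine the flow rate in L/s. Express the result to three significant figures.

Q ≈ 491 L/s

Swamee-Jain (Type II): Q = -0.965·√(gD⁵h_f/L)·ln[ε/(3.7D) + √(3.17ν²L/(gD³h_f))]
√(gD⁵h_f/L) = √(9.81·0.588⁵·1.66/431) = 0.05153
ε/(3.7D) = 8.27×10^-7; √(3.17ν²L/(gD³h_f)) = 5.06×10^-5
Q = -0.965·0.05153·ln(5.141×10^-5) = 0.4911 m³/s
Check: V = 1.81 m/s, Re = 4.27×10^5, f = 0.01351, h_f = 1.65 m ≈ 1.66 m ✓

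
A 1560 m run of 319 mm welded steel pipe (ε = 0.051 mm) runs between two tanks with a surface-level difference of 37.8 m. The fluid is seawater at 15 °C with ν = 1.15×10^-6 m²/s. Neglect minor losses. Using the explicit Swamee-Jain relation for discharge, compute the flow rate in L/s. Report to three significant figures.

Q ≈ 260 L/s

Swamee-Jain (Type II): Q = -0.965·√(gD⁵h_f/L)·ln[ε/(3.7D) + √(3.17ν²L/(gD³h_f))]
√(gD⁵h_f/L) = √(9.81·0.319⁵·37.8/1560) = 0.02802
ε/(3.7D) = 4.32×10^-5; √(3.17ν²L/(gD³h_f)) = 2.33×10^-5
Q = -0.965·0.02802·ln(6.652×10^-5) = 0.2601 m³/s
Check: V = 3.25 m/s, Re = 9.03×10^5, f = 0.01441, h_f = 38.0 m ≈ 37.8 m ✓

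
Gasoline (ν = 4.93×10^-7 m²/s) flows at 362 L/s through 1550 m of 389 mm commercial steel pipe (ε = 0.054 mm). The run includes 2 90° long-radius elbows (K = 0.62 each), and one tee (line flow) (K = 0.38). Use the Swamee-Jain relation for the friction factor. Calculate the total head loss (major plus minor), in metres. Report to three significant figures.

V = 4Q/(πD²) = 3.046 m/s; V²/2g = 0.4729 m
Re = 2.40×10^6, ε/D = 1.39×10^-4 → f = 0.01340 (Swamee-Jain)
Major: h_f = f(L/D)·V²/2g = 0.01340·3985·0.4729 = 25.24 m
Minor: ΣK = 1.62; h_m = ΣK·V²/2g = 0.7660 m
Total H_L = 25.24 + 0.7660 = 26.01 m

H_L ≈ 26.0 m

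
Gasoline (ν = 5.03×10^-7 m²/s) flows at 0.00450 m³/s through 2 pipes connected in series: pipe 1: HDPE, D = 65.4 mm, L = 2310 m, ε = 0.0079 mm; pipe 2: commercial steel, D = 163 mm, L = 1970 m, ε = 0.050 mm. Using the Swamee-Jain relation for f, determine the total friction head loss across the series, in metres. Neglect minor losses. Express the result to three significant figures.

Pipe 1: V = 1.340 m/s, Re = 1.74×10^5, ε/D = 1.21×10^-4, f = 0.01691, h_1 = f(L/D)V²/2g = 54.62 m
Pipe 2: V = 0.2156 m/s, Re = 6.99×10^4, ε/D = 3.07×10^-4, f = 0.02068, h_2 = f(L/D)V²/2g = 0.5924 m
Series → Q common, losses add: H = Σh = 55.21 m

H ≈ 55.2 m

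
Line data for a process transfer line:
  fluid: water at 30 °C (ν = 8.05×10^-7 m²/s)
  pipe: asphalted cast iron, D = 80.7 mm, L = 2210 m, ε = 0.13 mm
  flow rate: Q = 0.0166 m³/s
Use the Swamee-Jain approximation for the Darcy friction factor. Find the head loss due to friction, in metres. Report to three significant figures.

V = 4Q/(πD²) = 4·0.0166/(π·0.0807²) = 3.245 m/s
Re = VD/ν = 3.245·0.0807/8.05×10^-7 = 3.25×10^5 → turbulent
ε/D = 0.13/80.7 = 0.00161
Swamee-Jain: f = 0.02292
h_f = f(L/D)V²/(2g) = 0.02292·(2210/0.0807)·3.245²/(2·9.81) = 337.0 m

h_f ≈ 337 m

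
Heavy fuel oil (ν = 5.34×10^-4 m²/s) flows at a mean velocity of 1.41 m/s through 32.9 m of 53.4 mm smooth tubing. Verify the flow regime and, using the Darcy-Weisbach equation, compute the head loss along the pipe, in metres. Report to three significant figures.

Re = VD/ν = 1.41·0.05340/5.34×10^-4 = 141 → laminar (Re < 2300)
f = 64/Re = 0.4539
h_f = f(L/D)V²/(2g) = 0.4539·(32.9/0.05340)·1.41²/(2·9.81) = 28.34 m

h_f ≈ 28.3 m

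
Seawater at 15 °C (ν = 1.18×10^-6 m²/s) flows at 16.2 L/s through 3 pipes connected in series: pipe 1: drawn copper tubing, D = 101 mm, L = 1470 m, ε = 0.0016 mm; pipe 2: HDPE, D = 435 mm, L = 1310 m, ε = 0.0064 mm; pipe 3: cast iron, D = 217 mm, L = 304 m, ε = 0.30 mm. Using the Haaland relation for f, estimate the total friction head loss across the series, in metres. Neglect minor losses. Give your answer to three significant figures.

H ≈ 49.0 m

Pipe 1: V = 2.022 m/s, Re = 1.73×10^5, ε/D = 1.58×10^-5, f = 0.01603, h_1 = f(L/D)V²/2g = 48.63 m
Pipe 2: V = 0.1090 m/s, Re = 4.02×10^4, ε/D = 1.47×10^-5, f = 0.02180, h_2 = f(L/D)V²/2g = 0.03976 m
Pipe 3: V = 0.4380 m/s, Re = 8.06×10^4, ε/D = 0.00138, f = 0.02361, h_3 = f(L/D)V²/2g = 0.3235 m
Series → Q common, losses add: H = Σh = 48.99 m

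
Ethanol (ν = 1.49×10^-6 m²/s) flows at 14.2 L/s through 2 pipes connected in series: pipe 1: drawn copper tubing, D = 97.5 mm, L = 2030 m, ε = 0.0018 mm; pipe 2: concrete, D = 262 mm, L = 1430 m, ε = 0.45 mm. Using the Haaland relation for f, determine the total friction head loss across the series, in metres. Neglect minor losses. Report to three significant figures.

Pipe 1: V = 1.902 m/s, Re = 1.24×10^5, ε/D = 1.85×10^-5, f = 0.01712, h_1 = f(L/D)V²/2g = 65.71 m
Pipe 2: V = 0.2634 m/s, Re = 4.63×10^4, ε/D = 0.00172, f = 0.02581, h_2 = f(L/D)V²/2g = 0.4982 m
Series → Q common, losses add: H = Σh = 66.21 m

H ≈ 66.2 m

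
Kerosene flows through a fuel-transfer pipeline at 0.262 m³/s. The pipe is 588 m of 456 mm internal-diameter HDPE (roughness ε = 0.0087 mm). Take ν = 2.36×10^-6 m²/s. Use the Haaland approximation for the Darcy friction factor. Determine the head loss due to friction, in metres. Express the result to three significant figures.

V = 4Q/(πD²) = 4·0.262/(π·0.456²) = 1.604 m/s
Re = VD/ν = 1.604·0.456/2.36×10^-6 = 3.10×10^5 → turbulent
ε/D = 0.0087/456 = 1.91×10^-5
Haaland: f = 0.01442
h_f = f(L/D)V²/(2g) = 0.01442·(588/0.456)·1.604²/(2·9.81) = 2.439 m

h_f ≈ 2.44 m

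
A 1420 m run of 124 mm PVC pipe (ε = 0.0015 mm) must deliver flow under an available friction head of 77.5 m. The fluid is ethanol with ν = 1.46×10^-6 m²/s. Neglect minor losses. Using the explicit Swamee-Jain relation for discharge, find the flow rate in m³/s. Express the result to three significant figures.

Swamee-Jain (Type II): Q = -0.965·√(gD⁵h_f/L)·ln[ε/(3.7D) + √(3.17ν²L/(gD³h_f))]
√(gD⁵h_f/L) = √(9.81·0.124⁵·77.5/1420) = 0.003962
ε/(3.7D) = 3.27×10^-6; √(3.17ν²L/(gD³h_f)) = 8.14×10^-5
Q = -0.965·0.003962·ln(8.463×10^-5) = 0.03585 m³/s
Check: V = 2.97 m/s, Re = 2.52×10^5, f = 0.01498, h_f = 77.1 m ≈ 77.5 m ✓

Q ≈ 0.0359 m³/s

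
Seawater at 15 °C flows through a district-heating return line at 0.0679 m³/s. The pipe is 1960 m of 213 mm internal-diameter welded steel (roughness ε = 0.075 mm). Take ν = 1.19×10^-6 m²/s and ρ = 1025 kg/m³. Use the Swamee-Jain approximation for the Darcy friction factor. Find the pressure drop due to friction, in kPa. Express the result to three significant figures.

Δp ≈ 295 kPa

V = 4Q/(πD²) = 4·0.0679/(π·0.213²) = 1.906 m/s
Re = VD/ν = 1.906·0.213/1.19×10^-6 = 3.41×10^5 → turbulent
ε/D = 0.075/213 = 3.52×10^-4
Swamee-Jain: f = 0.01723
h_f = f(L/D)V²/(2g) = 0.01723·(1960/0.213)·1.906²/(2·9.81) = 29.35 m
Δp = ρg·h_f = 1025·9.81·29.35 = 295.1 kPa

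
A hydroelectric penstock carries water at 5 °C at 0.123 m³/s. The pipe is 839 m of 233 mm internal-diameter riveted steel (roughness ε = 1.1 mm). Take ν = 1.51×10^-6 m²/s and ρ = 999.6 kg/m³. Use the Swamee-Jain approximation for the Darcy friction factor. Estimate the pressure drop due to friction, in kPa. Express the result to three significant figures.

Δp ≈ 452 kPa

V = 4Q/(πD²) = 4·0.123/(π·0.233²) = 2.885 m/s
Re = VD/ν = 2.885·0.233/1.51×10^-6 = 4.45×10^5 → turbulent
ε/D = 1.1/233 = 0.00472
Swamee-Jain: f = 0.03018
h_f = f(L/D)V²/(2g) = 0.03018·(839/0.233)·2.885²/(2·9.81) = 46.09 m
Δp = ρg·h_f = 999.6·9.81·46.09 = 451.9 kPa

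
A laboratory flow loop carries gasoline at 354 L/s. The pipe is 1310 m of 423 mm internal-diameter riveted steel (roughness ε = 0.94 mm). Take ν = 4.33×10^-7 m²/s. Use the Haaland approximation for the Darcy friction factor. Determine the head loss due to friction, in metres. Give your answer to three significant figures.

V = 4Q/(πD²) = 4·0.354/(π·0.423²) = 2.519 m/s
Re = VD/ν = 2.519·0.423/4.33×10^-7 = 2.46×10^6 → turbulent
ε/D = 0.94/423 = 0.00222
Haaland: f = 0.02420
h_f = f(L/D)V²/(2g) = 0.02420·(1310/0.423)·2.519²/(2·9.81) = 24.24 m

h_f ≈ 24.2 m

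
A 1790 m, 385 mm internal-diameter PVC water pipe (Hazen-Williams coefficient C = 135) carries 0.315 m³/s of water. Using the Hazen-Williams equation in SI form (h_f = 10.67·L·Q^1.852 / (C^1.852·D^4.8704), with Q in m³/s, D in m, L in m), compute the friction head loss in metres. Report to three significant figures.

h_f = 10.67·1790·0.315^1.852 / (135^1.852·0.385^4.8704) = 26.64 m

h_f ≈ 26.6 m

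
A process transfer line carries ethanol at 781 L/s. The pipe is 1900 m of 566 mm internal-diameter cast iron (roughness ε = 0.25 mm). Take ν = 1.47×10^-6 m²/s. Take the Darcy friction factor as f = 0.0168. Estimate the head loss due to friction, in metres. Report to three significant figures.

h_f ≈ 27.7 m

V = 4Q/(πD²) = 4·0.781/(π·0.566²) = 3.104 m/s
h_f = f(L/D)V²/(2g) = 0.01680·(1900/0.566)·3.104²/(2·9.81) = 27.70 m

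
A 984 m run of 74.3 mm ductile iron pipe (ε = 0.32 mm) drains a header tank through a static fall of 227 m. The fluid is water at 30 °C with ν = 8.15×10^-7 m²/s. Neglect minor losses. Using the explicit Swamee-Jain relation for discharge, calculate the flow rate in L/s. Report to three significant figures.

Q ≈ 14.7 L/s

Swamee-Jain (Type II): Q = -0.965·√(gD⁵h_f/L)·ln[ε/(3.7D) + √(3.17ν²L/(gD³h_f))]
√(gD⁵h_f/L) = √(9.81·0.0743⁵·227/984) = 0.002264
ε/(3.7D) = 0.00116; √(3.17ν²L/(gD³h_f)) = 4.76×10^-5
Q = -0.965·0.002264·ln(0.001212) = 0.01467 m³/s
Check: V = 3.38 m/s, Re = 3.08×10^5, f = 0.02952, h_f = 228 m ≈ 227 m ✓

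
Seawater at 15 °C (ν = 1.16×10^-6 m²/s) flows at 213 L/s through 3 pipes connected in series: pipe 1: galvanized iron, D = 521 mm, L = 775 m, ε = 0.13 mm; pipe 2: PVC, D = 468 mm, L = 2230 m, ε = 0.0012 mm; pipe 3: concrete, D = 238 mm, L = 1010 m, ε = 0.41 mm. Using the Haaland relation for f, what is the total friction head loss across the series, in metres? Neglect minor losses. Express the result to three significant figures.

H ≈ 119 m

Pipe 1: V = 0.9991 m/s, Re = 4.49×10^5, ε/D = 2.50×10^-4, f = 0.01586, h_1 = f(L/D)V²/2g = 1.201 m
Pipe 2: V = 1.238 m/s, Re = 5.00×10^5, ε/D = 2.56×10^-6, f = 0.01309, h_2 = f(L/D)V²/2g = 4.875 m
Pipe 3: V = 4.788 m/s, Re = 9.82×10^5, ε/D = 0.00172, f = 0.02275, h_3 = f(L/D)V²/2g = 112.8 m
Series → Q common, losses add: H = Σh = 118.9 m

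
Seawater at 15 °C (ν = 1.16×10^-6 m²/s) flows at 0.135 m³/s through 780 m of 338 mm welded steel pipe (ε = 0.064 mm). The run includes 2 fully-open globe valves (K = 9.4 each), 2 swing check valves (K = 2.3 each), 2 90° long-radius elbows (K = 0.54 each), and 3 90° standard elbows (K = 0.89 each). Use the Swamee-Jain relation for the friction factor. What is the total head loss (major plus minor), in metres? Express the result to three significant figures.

H_L ≈ 7.29 m

V = 4Q/(πD²) = 1.505 m/s; V²/2g = 0.1154 m
Re = 4.38×10^5, ε/D = 1.89×10^-4 → f = 0.01560 (Swamee-Jain)
Major: h_f = f(L/D)·V²/2g = 0.01560·2308·0.1154 = 4.153 m
Minor: ΣK = 27.1; h_m = ΣK·V²/2g = 3.133 m
Total H_L = 4.153 + 3.133 = 7.285 m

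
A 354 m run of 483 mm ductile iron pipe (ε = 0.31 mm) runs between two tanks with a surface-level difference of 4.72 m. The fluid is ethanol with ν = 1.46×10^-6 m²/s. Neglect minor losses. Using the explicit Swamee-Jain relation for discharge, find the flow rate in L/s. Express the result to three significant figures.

Swamee-Jain (Type II): Q = -0.965·√(gD⁵h_f/L)·ln[ε/(3.7D) + √(3.17ν²L/(gD³h_f))]
√(gD⁵h_f/L) = √(9.81·0.483⁵·4.72/354) = 0.05864
ε/(3.7D) = 1.73×10^-4; √(3.17ν²L/(gD³h_f)) = 2.14×10^-5
Q = -0.965·0.05864·ln(1.949×10^-4) = 0.4834 m³/s
Check: V = 2.64 m/s, Re = 8.73×10^5, f = 0.01826, h_f = 4.75 m ≈ 4.72 m ✓

Q ≈ 483 L/s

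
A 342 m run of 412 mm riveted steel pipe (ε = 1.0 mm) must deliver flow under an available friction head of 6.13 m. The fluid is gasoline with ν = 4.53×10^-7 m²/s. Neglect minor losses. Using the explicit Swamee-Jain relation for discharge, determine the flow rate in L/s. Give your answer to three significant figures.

Q ≈ 323 L/s

Swamee-Jain (Type II): Q = -0.965·√(gD⁵h_f/L)·ln[ε/(3.7D) + √(3.17ν²L/(gD³h_f))]
√(gD⁵h_f/L) = √(9.81·0.412⁵·6.13/342) = 0.04569
ε/(3.7D) = 6.56×10^-4; √(3.17ν²L/(gD³h_f)) = 7.27×10^-6
Q = -0.965·0.04569·ln(6.633×10^-4) = 0.3227 m³/s
Check: V = 2.42 m/s, Re = 2.20×10^6, f = 0.02479, h_f = 6.14 m ≈ 6.13 m ✓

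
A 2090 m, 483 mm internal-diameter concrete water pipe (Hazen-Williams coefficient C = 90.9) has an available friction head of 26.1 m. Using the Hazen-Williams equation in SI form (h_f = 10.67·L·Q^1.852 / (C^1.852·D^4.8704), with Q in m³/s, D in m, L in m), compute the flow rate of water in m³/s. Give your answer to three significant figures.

Q ≈ 0.350 m³/s

Rearranging: Q = [h_f·C^1.852·D^4.8704 / (10.67·L)]^(1/1.852)
Q = [26.1·90.9^1.852·0.483^4.8704 / (10.67·2090)]^0.540 = 0.3503 m³/s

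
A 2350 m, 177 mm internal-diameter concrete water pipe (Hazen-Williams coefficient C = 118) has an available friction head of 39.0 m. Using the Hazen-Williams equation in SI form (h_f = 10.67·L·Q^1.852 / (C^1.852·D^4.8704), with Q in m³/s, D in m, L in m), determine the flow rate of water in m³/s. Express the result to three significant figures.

Q ≈ 0.0378 m³/s

Rearranging: Q = [h_f·C^1.852·D^4.8704 / (10.67·L)]^(1/1.852)
Q = [39.0·118^1.852·0.177^4.8704 / (10.67·2350)]^0.540 = 0.03784 m³/s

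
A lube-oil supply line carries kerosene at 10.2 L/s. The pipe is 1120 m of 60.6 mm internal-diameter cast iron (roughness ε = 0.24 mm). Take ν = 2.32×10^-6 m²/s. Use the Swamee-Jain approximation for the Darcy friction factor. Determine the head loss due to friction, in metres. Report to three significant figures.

h_f ≈ 351 m

V = 4Q/(πD²) = 4·0.0102/(π·0.0606²) = 3.536 m/s
Re = VD/ν = 3.536·0.0606/2.32×10^-6 = 9.24×10^4 → turbulent
ε/D = 0.24/60.6 = 0.00396
Swamee-Jain: f = 0.02977
h_f = f(L/D)V²/(2g) = 0.02977·(1120/0.0606)·3.536²/(2·9.81) = 350.7 m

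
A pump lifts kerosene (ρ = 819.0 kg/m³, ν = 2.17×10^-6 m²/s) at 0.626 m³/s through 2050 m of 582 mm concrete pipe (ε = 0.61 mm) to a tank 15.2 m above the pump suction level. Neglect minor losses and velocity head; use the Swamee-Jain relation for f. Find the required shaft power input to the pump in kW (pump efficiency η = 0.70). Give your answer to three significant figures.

P_shaft ≈ 255 kW

V = 4Q/(πD²) = 2.353 m/s; Re = 6.31×10^5; ε/D = 0.00105; f = 0.02043
h_f = f(L/D)V²/2g = 20.31 m
Total head H = z + h_f = 15.2 + 20.31 = 35.51 m
P_hyd = ρgQH = 819.0·9.81·0.626·35.51 = 178.6 kW
P_shaft = P_hyd/η = 178.6/0.70 = 255.2 kW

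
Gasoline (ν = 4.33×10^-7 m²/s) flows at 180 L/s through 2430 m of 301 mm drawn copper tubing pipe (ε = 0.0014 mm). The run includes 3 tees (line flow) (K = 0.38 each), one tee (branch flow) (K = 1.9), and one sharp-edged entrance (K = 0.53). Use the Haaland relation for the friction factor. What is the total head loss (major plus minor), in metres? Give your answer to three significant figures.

H_L ≈ 29.3 m

V = 4Q/(πD²) = 2.530 m/s; V²/2g = 0.3261 m
Re = 1.76×10^6, ε/D = 4.65×10^-6 → f = 0.01068 (Haaland)
Major: h_f = f(L/D)·V²/2g = 0.01068·8073·0.3261 = 28.12 m
Minor: ΣK = 3.57; h_m = ΣK·V²/2g = 1.164 m
Total H_L = 28.12 + 1.164 = 29.28 m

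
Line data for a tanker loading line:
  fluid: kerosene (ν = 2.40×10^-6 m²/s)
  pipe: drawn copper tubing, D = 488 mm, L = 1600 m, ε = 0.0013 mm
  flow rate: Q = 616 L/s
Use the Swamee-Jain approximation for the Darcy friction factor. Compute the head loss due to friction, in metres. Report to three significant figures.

V = 4Q/(πD²) = 4·0.616/(π·0.488²) = 3.293 m/s
Re = VD/ν = 3.293·0.488/2.40×10^-6 = 6.70×10^5 → turbulent
ε/D = 0.0013/488 = 2.66×10^-6
Swamee-Jain: f = 0.01248
h_f = f(L/D)V²/(2g) = 0.01248·(1600/0.488)·3.293²/(2·9.81) = 22.63 m

h_f ≈ 22.6 m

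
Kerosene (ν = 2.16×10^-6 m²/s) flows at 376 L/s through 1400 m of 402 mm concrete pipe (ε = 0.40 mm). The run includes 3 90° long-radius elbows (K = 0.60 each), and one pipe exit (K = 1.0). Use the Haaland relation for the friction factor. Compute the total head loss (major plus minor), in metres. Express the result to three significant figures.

H_L ≈ 32.6 m

V = 4Q/(πD²) = 2.962 m/s; V²/2g = 0.4473 m
Re = 5.51×10^5, ε/D = 9.95×10^-4 → f = 0.02013 (Haaland)
Major: h_f = f(L/D)·V²/2g = 0.02013·3483·0.4473 = 31.35 m
Minor: ΣK = 2.80; h_m = ΣK·V²/2g = 1.252 m
Total H_L = 31.35 + 1.252 = 32.61 m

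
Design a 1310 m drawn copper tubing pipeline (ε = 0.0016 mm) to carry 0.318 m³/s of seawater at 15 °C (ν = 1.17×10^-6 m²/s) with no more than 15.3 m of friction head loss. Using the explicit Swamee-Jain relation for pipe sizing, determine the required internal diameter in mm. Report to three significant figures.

D ≈ 390 mm

Swamee-Jain (Type III): D = 0.66·[ε^1.25·(LQ²/(gh_f))^4.75 + ν·Q^9.4·(L/(gh_f))^5.2]^0.04
LQ²/(gh_f) = 0.8826; L/(gh_f) = 8.728
Term 1 = ε^1.25·(…)^4.75 = 3.14×10^-8; Term 2 = ν·Q^9.4·(…)^5.2 = 1.92×10^-6
D = 0.66·(3.14×10^-8 + 1.92×10^-6)^0.04 = 0.3901 m = 390 mm
Check: V = 2.66 m/s, Re = 8.87×10^5, f = 0.01194, h_f = 14.5 m ≈ 15.3 m ✓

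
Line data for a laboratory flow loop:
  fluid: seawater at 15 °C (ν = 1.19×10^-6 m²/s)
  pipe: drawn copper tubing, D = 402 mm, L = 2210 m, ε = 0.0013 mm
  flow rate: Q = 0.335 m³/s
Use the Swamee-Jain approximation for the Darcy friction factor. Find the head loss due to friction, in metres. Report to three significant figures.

h_f ≈ 23.2 m

V = 4Q/(πD²) = 4·0.335/(π·0.402²) = 2.639 m/s
Re = VD/ν = 2.639·0.402/1.19×10^-6 = 8.92×10^5 → turbulent
ε/D = 0.0013/402 = 3.23×10^-6
Swamee-Jain: f = 0.01191
h_f = f(L/D)V²/(2g) = 0.01191·(2210/0.402)·2.639²/(2·9.81) = 23.25 m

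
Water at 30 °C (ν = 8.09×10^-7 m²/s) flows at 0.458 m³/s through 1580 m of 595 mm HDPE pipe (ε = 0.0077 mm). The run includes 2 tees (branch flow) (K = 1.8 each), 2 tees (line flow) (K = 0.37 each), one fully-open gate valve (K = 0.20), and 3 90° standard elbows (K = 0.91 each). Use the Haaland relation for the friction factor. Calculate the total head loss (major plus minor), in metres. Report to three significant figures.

V = 4Q/(πD²) = 1.647 m/s; V²/2g = 0.1383 m
Re = 1.21×10^6, ε/D = 1.29×10^-5 → f = 0.01149 (Haaland)
Major: h_f = f(L/D)·V²/2g = 0.01149·2655·0.1383 = 4.220 m
Minor: ΣK = 7.27; h_m = ΣK·V²/2g = 1.005 m
Total H_L = 4.220 + 1.005 = 5.226 m

H_L ≈ 5.23 m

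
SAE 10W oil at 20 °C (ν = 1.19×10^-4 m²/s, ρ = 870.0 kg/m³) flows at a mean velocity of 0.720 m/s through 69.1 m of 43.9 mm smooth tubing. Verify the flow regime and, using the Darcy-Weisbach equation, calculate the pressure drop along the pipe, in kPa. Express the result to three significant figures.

Re = VD/ν = 0.720·0.04390/1.19×10^-4 = 266 → laminar (Re < 2300)
f = 64/Re = 0.2410
h_f = f(L/D)V²/(2g) = 0.2410·(69.1/0.04390)·0.720²/(2·9.81) = 10.02 m
Δp = ρg·h_f = 870.0·9.81·10.02 = 85.53 kPa

Δp ≈ 85.5 kPa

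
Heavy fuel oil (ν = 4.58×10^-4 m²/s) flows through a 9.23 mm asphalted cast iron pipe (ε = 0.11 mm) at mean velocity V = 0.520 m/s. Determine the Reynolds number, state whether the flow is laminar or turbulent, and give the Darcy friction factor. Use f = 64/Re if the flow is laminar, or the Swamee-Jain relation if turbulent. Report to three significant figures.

Re = VD/ν = 0.5200·0.00923/4.58×10^-4 = 10.5
Re < 2300 → laminar → f = 64/Re = 6.107

Re ≈ 10.5; laminar; f = 64/Re ≈ 6.11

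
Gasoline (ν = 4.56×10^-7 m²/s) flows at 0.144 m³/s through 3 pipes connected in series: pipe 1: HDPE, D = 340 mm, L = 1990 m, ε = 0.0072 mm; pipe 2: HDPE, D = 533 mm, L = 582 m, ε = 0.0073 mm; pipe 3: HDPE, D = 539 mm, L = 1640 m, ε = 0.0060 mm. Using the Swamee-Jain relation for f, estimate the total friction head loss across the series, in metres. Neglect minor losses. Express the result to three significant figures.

Pipe 1: V = 1.586 m/s, Re = 1.18×10^6, ε/D = 2.12×10^-5, f = 0.01184, h_1 = f(L/D)V²/2g = 8.883 m
Pipe 2: V = 0.6454 m/s, Re = 7.54×10^5, ε/D = 1.37×10^-5, f = 0.01246, h_2 = f(L/D)V²/2g = 0.2888 m
Pipe 3: V = 0.6311 m/s, Re = 7.46×10^5, ε/D = 1.11×10^-5, f = 0.01243, h_3 = f(L/D)V²/2g = 0.7678 m
Series → Q common, losses add: H = Σh = 9.940 m

H ≈ 9.94 m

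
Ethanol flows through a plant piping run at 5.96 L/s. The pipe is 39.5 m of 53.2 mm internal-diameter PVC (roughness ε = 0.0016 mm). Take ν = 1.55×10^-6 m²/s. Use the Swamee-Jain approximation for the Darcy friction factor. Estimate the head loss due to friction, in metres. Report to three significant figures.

V = 4Q/(πD²) = 4·0.00596/(π·0.0532²) = 2.681 m/s
Re = VD/ν = 2.681·0.0532/1.55×10^-6 = 9.20×10^4 → turbulent
ε/D = 0.0016/53.2 = 3.01×10^-5
Swamee-Jain: f = 0.01835
h_f = f(L/D)V²/(2g) = 0.01835·(39.5/0.0532)·2.681²/(2·9.81) = 4.993 m

h_f ≈ 4.99 m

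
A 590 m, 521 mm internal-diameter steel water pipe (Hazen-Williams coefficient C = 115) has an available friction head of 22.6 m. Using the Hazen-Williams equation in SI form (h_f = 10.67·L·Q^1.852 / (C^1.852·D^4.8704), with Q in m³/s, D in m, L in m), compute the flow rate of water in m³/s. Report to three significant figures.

Q ≈ 0.991 m³/s

Rearranging: Q = [h_f·C^1.852·D^4.8704 / (10.67·L)]^(1/1.852)
Q = [22.6·115^1.852·0.521^4.8704 / (10.67·590)]^0.540 = 0.9906 m³/s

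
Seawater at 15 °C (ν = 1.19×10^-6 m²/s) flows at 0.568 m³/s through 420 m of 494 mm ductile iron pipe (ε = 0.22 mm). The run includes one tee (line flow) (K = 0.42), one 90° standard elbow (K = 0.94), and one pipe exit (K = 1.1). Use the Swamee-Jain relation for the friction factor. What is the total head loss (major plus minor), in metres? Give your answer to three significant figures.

V = 4Q/(πD²) = 2.963 m/s; V²/2g = 0.4476 m
Re = 1.23×10^6, ε/D = 4.45×10^-4 → f = 0.01681 (Swamee-Jain)
Major: h_f = f(L/D)·V²/2g = 0.01681·850.2·0.4476 = 6.399 m
Minor: ΣK = 2.46; h_m = ΣK·V²/2g = 1.101 m
Total H_L = 6.399 + 1.101 = 7.500 m

H_L ≈ 7.50 m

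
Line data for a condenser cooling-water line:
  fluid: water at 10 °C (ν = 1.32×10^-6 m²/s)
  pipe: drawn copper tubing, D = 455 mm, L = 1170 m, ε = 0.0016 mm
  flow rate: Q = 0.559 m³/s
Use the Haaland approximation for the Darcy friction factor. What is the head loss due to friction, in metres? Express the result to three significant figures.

V = 4Q/(πD²) = 4·0.559/(π·0.455²) = 3.438 m/s
Re = VD/ν = 3.438·0.455/1.32×10^-6 = 1.19×10^6 → turbulent
ε/D = 0.0016/455 = 3.52×10^-6
Haaland: f = 0.01133
h_f = f(L/D)V²/(2g) = 0.01133·(1170/0.455)·3.438²/(2·9.81) = 17.55 m

h_f ≈ 17.5 m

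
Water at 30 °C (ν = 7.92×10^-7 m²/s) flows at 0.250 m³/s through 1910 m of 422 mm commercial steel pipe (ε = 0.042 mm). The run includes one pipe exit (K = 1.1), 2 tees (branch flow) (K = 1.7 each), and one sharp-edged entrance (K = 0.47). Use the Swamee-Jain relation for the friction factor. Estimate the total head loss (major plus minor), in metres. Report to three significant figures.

H_L ≈ 10.8 m

V = 4Q/(πD²) = 1.787 m/s; V²/2g = 0.1628 m
Re = 9.52×10^5, ε/D = 9.95×10^-5 → f = 0.01356 (Swamee-Jain)
Major: h_f = f(L/D)·V²/2g = 0.01356·4526·0.1628 = 9.991 m
Minor: ΣK = 4.97; h_m = ΣK·V²/2g = 0.8093 m
Total H_L = 9.991 + 0.8093 = 10.80 m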